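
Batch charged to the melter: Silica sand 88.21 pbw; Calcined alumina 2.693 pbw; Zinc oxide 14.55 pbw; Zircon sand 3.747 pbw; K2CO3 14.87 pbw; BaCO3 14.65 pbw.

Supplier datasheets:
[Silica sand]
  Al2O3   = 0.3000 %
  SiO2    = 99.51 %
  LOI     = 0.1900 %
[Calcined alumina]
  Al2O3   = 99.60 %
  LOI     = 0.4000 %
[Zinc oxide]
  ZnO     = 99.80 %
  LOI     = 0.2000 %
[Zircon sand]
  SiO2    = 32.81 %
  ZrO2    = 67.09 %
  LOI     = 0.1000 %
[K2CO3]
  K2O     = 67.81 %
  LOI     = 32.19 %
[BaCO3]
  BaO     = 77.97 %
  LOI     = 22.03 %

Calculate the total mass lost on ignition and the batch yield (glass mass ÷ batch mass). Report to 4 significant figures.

LOI loss = 8.225 pbw; glass = 130.5 pbw; yield = 94.07%

In-progress results are shown, rounded to 4 significant digits, in the working. Full float precision is maintained from first step to last. Each reported result receives exactly one rounding — derived quantities (yield, glass mass, six oxide percentages, totals, LOI) are re-derived using the weight values on 130.5 pbw of glass in exact precision exactly as shown in the question or the answer.
Loss on ignition, line by line:
  Silica sand: 88.21 × 0.001900 = 0.1676 pbw
  Calcined alumina: 2.693 × 0.004000 = 0.01077 pbw
  Zinc oxide: 14.55 × 0.002000 = 0.02910 pbw
  Zircon sand: 3.747 × 0.001000 = 0.003747 pbw
  K2CO3: 14.87 × 0.3219 = 4.787 pbw
  BaCO3: 14.65 × 0.2203 = 3.227 pbw
Total LOI = 8.225 pbw
Glass = batch − LOI = 138.7 − 8.225 = 130.5 pbw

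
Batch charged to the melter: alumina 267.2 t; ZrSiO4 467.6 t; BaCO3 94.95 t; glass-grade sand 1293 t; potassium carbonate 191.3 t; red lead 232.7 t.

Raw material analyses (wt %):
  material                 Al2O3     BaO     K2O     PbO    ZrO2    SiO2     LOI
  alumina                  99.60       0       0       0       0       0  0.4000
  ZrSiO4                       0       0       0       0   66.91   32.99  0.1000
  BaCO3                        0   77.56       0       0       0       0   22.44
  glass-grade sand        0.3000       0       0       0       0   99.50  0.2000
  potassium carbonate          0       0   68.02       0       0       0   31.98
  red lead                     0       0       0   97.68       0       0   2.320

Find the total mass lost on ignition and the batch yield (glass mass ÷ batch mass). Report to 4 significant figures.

Intermediates appear (rounded to four significant digits) at each printed step — the working math keeps full precision from start to finish; exactly one rounding lands on every reported figure. The derived quantities are carried in exact precision (ignition loss, the totals, glass mass, the yield, six oxide percentages) from the batch weights on 2455 t of glass, as given in the problem or answer text.
Per-material ignition loss:
  alumina: 267.2 × 0.004000 = 1.069 t
  ZrSiO4: 467.6 × 0.001000 = 0.4676 t
  BaCO3: 94.95 × 0.2244 = 21.31 t
  glass-grade sand: 1293 × 0.002000 = 2.586 t
  potassium carbonate: 191.3 × 0.3198 = 61.18 t
  red lead: 232.7 × 0.02320 = 5.399 t
Total LOI = 92.01 t
Glass = batch − LOI = 2547 − 92.01 = 2455 t

LOI loss = 92.01 t; glass = 2455 t; yield = 96.39%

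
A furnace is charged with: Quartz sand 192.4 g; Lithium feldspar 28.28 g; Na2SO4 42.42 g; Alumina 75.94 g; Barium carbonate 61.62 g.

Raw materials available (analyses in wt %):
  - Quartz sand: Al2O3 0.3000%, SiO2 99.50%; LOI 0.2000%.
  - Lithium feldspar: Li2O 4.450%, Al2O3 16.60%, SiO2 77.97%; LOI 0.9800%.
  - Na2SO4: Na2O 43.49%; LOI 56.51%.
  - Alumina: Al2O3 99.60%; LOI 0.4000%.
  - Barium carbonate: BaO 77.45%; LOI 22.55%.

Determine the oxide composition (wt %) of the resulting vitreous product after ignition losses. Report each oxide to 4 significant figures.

In-progress results are shown rounded to 4 significant figures in the printout; all arithmetic keeps full float precision at all times — every reported number includes exactly one rounding; all derived quantities are re-derived using the weight values for 361.8 g of glass in full precision (yield, net glass mass, the five compositions, totals, ignition loss) as set out in the problem or the answer.
What the batch supplies per oxide:
  Li2O: 28.28·0.04450 = 1.258 g
  BaO: 61.62·0.7745 = 47.72 g
  Na2O: 42.42·0.4349 = 18.45 g
  Al2O3: 192.4·0.003000 + 28.28·0.1660 + 75.94·0.9960 = 80.91 g
  SiO2: 192.4·0.9950 + 28.28·0.7797 = 213.5 g
LOI: 192.4·0.002000 + 28.28·0.009800 + 42.42·0.5651 + 75.94·0.004000 + 61.62·0.2255 = 38.83 g
batch − LOI leaves glass = 400.7 − 38.83 = 361.8 g (equal to the oxide-mass sum)
percent share: oxide ÷ glass, ×100

Glass mass = 361.8 g (batch 400.7 − LOI 38.83).
Composition: Li2O 0.3478%, BaO 13.19%, Na2O 5.099%, Al2O3 22.36%, SiO2 59.00%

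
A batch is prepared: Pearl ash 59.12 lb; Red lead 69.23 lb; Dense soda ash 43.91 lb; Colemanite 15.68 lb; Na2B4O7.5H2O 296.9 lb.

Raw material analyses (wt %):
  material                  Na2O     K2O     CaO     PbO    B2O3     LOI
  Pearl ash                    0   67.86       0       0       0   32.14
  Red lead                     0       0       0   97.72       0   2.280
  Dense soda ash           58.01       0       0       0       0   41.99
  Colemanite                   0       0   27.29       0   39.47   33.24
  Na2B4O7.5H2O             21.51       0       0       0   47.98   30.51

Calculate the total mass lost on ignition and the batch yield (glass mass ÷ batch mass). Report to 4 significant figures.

LOI loss = 134.8 lb; glass = 350.0 lb; yield = 72.19%

All arithmetic keeps exact precision in every operation; mid-chain values are shown, rounded to four significant figures, alongside each step — a single rounding produces every reported result — derived quantities, including the yield, the totals, ignition loss, glass mass, five oxide percentages, are recomputed using the weight values for 350.0 lb of glass at full precision exactly as shown in the question or the answer.
LOI of each material in turn:
  Pearl ash: 59.12 × 0.3214 = 19.00 lb
  Red lead: 69.23 × 0.02280 = 1.578 lb
  Dense soda ash: 43.91 × 0.4199 = 18.44 lb
  Colemanite: 15.68 × 0.3324 = 5.212 lb
  Na2B4O7.5H2O: 296.9 × 0.3051 = 90.58 lb
Total LOI = 134.8 lb
Glass = batch − LOI = 484.8 − 134.8 = 350.0 lb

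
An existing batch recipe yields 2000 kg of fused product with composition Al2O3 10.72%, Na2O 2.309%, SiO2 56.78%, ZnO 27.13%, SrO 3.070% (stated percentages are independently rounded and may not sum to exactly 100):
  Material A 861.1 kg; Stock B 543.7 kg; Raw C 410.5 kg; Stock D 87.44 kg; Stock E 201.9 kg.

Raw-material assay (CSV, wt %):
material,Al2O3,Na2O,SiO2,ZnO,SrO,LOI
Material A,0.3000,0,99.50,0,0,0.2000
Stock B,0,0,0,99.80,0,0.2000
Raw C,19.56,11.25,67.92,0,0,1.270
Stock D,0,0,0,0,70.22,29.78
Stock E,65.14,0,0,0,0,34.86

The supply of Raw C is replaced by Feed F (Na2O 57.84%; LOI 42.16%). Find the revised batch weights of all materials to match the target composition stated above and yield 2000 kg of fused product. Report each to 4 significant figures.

In-progress results appear (rounded to four significant figures) on the page — all internal work holds exact precision from start to finish. Every reported figure is rounded just once; all derived quantities, including the five compositions, ignition loss, the yield, glass mass, the totals, are carried starting from the weights per 2000 kg of glass in exact precision, as set out in the question or the answer.
Target oxide masses per 2000 kg fused product:
  Al2O3: 10.72% × 2000 = 214.4 kg
  Na2O: 2.309% × 2000 = 46.18 kg
  SiO2: 56.78% × 2000 = 1136 kg
  ZnO: 27.13% × 2000 = 542.6 kg
  SrO: 3.070% × 2000 = 61.40 kg
Oxide-by-oxide audit using the reported weights, for the quoted basis mass (target by target, the sums agree net of answer rounding effects):
  Al2O3: 1141·0.003000 + 323.9·0.6514 = 214.4 kg (target 214.4 kg)
  Na2O: 79.84·0.5784 = 46.18 kg (target 46.18 kg)
  SiO2: 1141·0.9950 = 1135 kg (target 1136 kg)
  ZnO: 543.7·0.9980 = 542.6 kg (target 542.6 kg)
  SrO: 87.44·0.7022 = 61.40 kg (target 61.40 kg)
Glass-mass sanity pass: batch Σ − ignition loss = 2000 kg (targets for the oxides total 2000 kg; with the basis standing at 2000 kg — any gap is answer rounding).
Batch total: Σ batch = 2176 kg; LOI loss = Σ batch·LOI = 176.0 kg; yield = glass ÷ total batch = 91.91%.

Revised batch per 2000 kg fused product:
  Material A: 1141 kg
  Stock B: 543.7 kg
  Feed F: 79.84 kg
  Stock D: 87.44 kg
  Stock E: 323.9 kg
Total batch = 2176 kg; LOI loss = 176.0 kg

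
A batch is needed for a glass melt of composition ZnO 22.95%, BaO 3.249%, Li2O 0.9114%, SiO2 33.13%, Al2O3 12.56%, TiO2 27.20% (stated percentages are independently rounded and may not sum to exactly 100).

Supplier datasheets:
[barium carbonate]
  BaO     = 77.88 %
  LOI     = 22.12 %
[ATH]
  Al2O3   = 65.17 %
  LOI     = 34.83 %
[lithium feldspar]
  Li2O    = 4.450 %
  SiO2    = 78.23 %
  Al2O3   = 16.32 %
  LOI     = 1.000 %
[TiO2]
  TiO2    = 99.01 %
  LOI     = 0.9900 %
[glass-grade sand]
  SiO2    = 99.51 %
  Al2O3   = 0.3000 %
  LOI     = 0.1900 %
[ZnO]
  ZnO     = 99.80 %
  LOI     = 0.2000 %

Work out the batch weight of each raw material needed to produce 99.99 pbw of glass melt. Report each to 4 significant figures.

Batch per 99.99 pbw glass melt:
  barium carbonate: 4.171 pbw
  ATH: 14.06 pbw
  lithium feldspar: 20.48 pbw
  TiO2: 27.47 pbw
  glass-grade sand: 17.19 pbw
  ZnO: 22.99 pbw
Total batch = 106.4 pbw; LOI loss = 6.375 pbw; yield = 94.01%

All arithmetic maintains full float precision from start to finish. The intermediate values are shown, with 4-significant-figure rounding, on the page; each reported number sees exactly one rounding — derived quantities are rebuilt in full float precision (ignition loss, the totals, six oxide percentages, yield, net glass mass) from the weighed amounts on 99.99 pbw of glass as quoted within question or answer.
Per-oxide target masses for 99.99 pbw glass melt:
  ZnO: 22.95% × 99.99 = 22.95 pbw
  BaO: 3.249% × 99.99 = 3.249 pbw
  Li2O: 0.9114% × 99.99 = 0.9113 pbw
  SiO2: 33.13% × 99.99 = 33.13 pbw
  Al2O3: 12.56% × 99.99 = 12.56 pbw
  TiO2: 27.20% × 99.99 = 27.20 pbw
Checking each oxide sum using the reported weights, for the quoted basis mass (delivered sums recover each target once rounding is allowed for):
  ZnO: 22.99·0.9980 = 22.94 pbw (target 22.95 pbw)
  BaO: 4.171·0.7788 = 3.248 pbw (target 3.249 pbw)
  Li2O: 20.48·0.04450 = 0.9114 pbw (target 0.9113 pbw)
  SiO2: 20.48·0.7823 + 17.19·0.9951 = 33.13 pbw (target 33.13 pbw)
  Al2O3: 14.06·0.6517 + 20.48·0.1632 + 17.19·0.003000 = 12.56 pbw (target 12.56 pbw)
  TiO2: 27.47·0.9901 = 27.20 pbw (target 27.20 pbw)
Glass mass check: batch total minus LOI = 99.99 pbw (summing oxide targets gives 99.99 pbw; versus the stated basis of 99.99 pbw — deltas are rounding alone).
Total batch = Σ batch = 106.4 pbw; ignition loss, Σ(batch × LOI) = 6.375 pbw; glass ÷ batch gives a yield of 94.01%.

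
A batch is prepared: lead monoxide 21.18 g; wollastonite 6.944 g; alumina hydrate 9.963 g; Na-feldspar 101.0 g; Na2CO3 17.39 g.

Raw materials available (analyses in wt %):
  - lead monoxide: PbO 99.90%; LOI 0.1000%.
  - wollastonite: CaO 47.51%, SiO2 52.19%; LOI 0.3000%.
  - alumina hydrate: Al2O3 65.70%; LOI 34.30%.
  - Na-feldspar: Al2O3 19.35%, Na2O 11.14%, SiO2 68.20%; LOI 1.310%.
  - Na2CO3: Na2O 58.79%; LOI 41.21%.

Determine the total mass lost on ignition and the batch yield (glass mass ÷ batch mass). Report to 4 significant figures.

In-progress results are shown, rounded to four significant figures, in the printout; all internal work holds exact precision at every stage — a single rounding yields every reported value. Derived quantities are re-derived in exact precision (totals, the five compositions, ignition loss, glass mass, the yield) from the batch weights on 144.5 g of glass as written in either problem or answer.
Material-by-material LOI:
  lead monoxide: 21.18 × 0.001000 = 0.02118 g
  wollastonite: 6.944 × 0.003000 = 0.02083 g
  alumina hydrate: 9.963 × 0.3430 = 3.417 g
  Na-feldspar: 101.0 × 0.01310 = 1.323 g
  Na2CO3: 17.39 × 0.4121 = 7.166 g
Total LOI = 11.95 g
Glass = batch − LOI = 156.5 − 11.95 = 144.5 g

LOI loss = 11.95 g; glass = 144.5 g; yield = 92.36%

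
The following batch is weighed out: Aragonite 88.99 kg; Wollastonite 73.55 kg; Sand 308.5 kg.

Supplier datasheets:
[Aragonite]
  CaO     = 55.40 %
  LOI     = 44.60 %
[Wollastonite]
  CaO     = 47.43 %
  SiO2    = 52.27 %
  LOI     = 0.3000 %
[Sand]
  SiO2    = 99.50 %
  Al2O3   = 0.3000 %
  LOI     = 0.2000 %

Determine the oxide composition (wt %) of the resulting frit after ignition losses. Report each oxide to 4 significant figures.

In-progress results are printed, rounded to four significant digits, between the steps. All arithmetic carries full float precision at every stage — every reported number undergoes a single rounding — all derived quantities are rebuilt from the weighed amounts at 430.5 kg of glass at exact precision (totals, three oxide percentages, net glass mass, the yield, LOI), exactly as printed in question or answer.
Oxide-by-oxide delivered mass:
  CaO: 88.99·0.5540 + 73.55·0.4743 = 84.19 kg
  SiO2: 73.55·0.5227 + 308.5·0.9950 = 345.4 kg
  Al2O3: 308.5·0.003000 = 0.9255 kg
LOI: 88.99·0.4460 + 73.55·0.003000 + 308.5·0.002000 = 40.53 kg
Resulting glass, batch − LOI: 471.0 − 40.53 = 430.5 kg (= the summed oxide contributions)
wt % = 100 × oxide mass / glass mass

Glass mass = 430.5 kg (batch 471.0 − LOI 40.53).
Composition: CaO 19.55%, SiO2 80.23%, Al2O3 0.2150%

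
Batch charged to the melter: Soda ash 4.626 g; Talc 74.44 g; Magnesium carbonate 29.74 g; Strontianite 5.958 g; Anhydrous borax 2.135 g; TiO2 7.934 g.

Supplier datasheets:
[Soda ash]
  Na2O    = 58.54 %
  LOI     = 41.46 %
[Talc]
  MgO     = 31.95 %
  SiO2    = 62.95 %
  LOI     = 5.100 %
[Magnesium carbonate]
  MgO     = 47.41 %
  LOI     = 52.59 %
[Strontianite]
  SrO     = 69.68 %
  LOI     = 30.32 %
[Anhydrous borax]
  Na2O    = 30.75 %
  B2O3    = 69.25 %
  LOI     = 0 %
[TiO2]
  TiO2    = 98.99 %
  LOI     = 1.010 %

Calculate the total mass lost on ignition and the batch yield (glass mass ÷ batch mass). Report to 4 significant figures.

LOI loss = 23.24 g; glass = 101.6 g; yield = 81.38%

Each numeric step maintains full float precision in all steps — in-progress results are displayed (rounded to four significant digits) as written; a single rounding completes each reported number — derived quantities (the six compositions, totals, yield, ignition loss, glass mass) are computed using the weight values for 101.6 g of glass in full precision, as they appear in either problem or answer.
Per-material ignition loss:
  Soda ash: 4.626 × 0.4146 = 1.918 g
  Talc: 74.44 × 0.05100 = 3.796 g
  Magnesium carbonate: 29.74 × 0.5259 = 15.64 g
  Strontianite: 5.958 × 0.3032 = 1.806 g
  Anhydrous borax: 2.135 × 0 = 0 g
  TiO2: 7.934 × 0.01010 = 0.08013 g
Total LOI = 23.24 g
Glass = batch − LOI = 124.8 − 23.24 = 101.6 g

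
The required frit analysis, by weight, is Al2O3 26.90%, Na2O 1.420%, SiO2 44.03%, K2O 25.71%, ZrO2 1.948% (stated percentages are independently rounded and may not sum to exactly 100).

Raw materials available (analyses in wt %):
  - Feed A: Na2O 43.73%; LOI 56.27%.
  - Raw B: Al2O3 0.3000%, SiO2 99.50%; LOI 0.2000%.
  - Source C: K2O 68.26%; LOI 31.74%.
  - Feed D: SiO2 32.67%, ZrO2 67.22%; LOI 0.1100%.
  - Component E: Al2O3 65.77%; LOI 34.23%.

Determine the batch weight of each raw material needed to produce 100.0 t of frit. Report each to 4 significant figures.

Batch per 100.0 t frit:
  Feed A: 3.247 t
  Raw B: 43.30 t
  Source C: 37.66 t
  Feed D: 2.898 t
  Component E: 40.70 t
Total batch = 127.8 t; LOI loss = 27.80 t; yield = 78.25%

Working values are shown, rounded to four significant figures, at each printed step — each numeric step maintains exact precision in every operation; exactly one rounding lands on each reported number — the derived quantities are re-derived starting from the weights on 100.0 t of glass in full precision (LOI, totals, net glass mass, yield, the five compositions), as they appear in the problem or the answer.
Per-oxide target masses for 100.0 t frit:
  Al2O3: 26.90% × 100.0 = 26.90 t
  Na2O: 1.420% × 100.0 = 1.420 t
  SiO2: 44.03% × 100.0 = 44.03 t
  K2O: 25.71% × 100.0 = 25.71 t
  ZrO2: 1.948% × 100.0 = 1.948 t
Verifying the oxide balance per the reported batch figures, under the basis named above (each sum matches its target mass modulo rounding of the values):
  Al2O3: 43.30·0.003000 + 40.70·0.6577 = 26.90 t (target 26.90 t)
  Na2O: 3.247·0.4373 = 1.420 t (target 1.420 t)
  SiO2: 43.30·0.9950 + 2.898·0.3267 = 44.03 t (target 44.03 t)
  K2O: 37.66·0.6826 = 25.71 t (target 25.71 t)
  ZrO2: 2.898·0.6722 = 1.948 t (target 1.948 t)
Glass-mass sanity pass: total charge less LOI = 100.0 t (per-oxide target masses sum to 100.0 t; with the basis standing at 100.0 t — deltas are rounding alone).
Whole-batch sum: Σ batch = 127.8 t; LOI loss = Σ batch·LOI = 27.80 t; yield, glass over the total, = 78.25%.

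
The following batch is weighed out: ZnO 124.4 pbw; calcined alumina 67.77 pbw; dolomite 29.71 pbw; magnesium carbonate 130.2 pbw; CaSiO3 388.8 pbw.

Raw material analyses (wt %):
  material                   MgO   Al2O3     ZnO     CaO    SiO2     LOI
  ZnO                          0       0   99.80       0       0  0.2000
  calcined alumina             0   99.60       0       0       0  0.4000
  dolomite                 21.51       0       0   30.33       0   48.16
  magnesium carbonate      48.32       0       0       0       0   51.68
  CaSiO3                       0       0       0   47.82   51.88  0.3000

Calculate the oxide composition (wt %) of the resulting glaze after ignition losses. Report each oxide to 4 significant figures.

Glass mass = 657.6 pbw (batch 740.9 − LOI 83.28).
Composition: MgO 10.54%, Al2O3 10.26%, ZnO 18.88%, CaO 29.64%, SiO2 30.67%

Values along the way are printed, rounded to 4 significant digits, in the working; the working math carries exact precision from start to finish — a single rounding finalizes every reported result — derived quantities, which include the totals, five oxide percentages, LOI, the yield, net glass mass, are computed at full precision, precisely as stated by problem or answer, using the weight values on 657.6 pbw of glass.
What the batch supplies per oxide:
  MgO: 29.71·0.2151 + 130.2·0.4832 = 69.30 pbw
  Al2O3: 67.77·0.9960 = 67.50 pbw
  ZnO: 124.4·0.9980 = 124.2 pbw
  CaO: 29.71·0.3033 + 388.8·0.4782 = 194.9 pbw
  SiO2: 388.8·0.5188 = 201.7 pbw
LOI: 124.4·0.002000 + 67.77·0.004000 + 29.71·0.4816 + 130.2·0.5168 + 388.8·0.003000 = 83.28 pbw
Glass = total batch minus LOI = 740.9 − 83.28 = 657.6 pbw (= the summed oxide contributions)
percent share: oxide ÷ glass, ×100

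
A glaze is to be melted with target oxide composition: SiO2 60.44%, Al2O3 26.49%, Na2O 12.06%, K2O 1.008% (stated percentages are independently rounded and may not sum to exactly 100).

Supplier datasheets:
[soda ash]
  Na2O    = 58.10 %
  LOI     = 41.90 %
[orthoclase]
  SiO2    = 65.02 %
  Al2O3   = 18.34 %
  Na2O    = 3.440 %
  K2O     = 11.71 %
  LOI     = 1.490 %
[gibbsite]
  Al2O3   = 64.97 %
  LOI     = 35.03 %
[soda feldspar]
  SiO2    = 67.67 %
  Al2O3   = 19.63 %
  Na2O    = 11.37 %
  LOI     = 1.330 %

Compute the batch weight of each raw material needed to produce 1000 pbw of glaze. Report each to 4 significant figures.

Batch per 1000 pbw glaze:
  soda ash: 43.87 pbw
  orthoclase: 86.08 pbw
  gibbsite: 138.6 pbw
  soda feldspar: 810.4 pbw
Total batch = 1079 pbw; LOI loss = 78.99 pbw; yield = 92.68%

Intermediates are printed rounded off to 4 significant digits within the worked lines — the whole derivation runs at exact precision from start to finish; a single rounding completes every reported number. All derived quantities are carried in full precision (the yield, the totals, LOI, the four compositions, net glass mass) from the weighed amounts per 1000 pbw of glass, as written in question or answer.
Target masses of each oxide per 1000 pbw glaze:
  SiO2: 60.44% × 1000 = 604.4 pbw
  Al2O3: 26.49% × 1000 = 264.9 pbw
  Na2O: 12.06% × 1000 = 120.6 pbw
  K2O: 1.008% × 1000 = 10.08 pbw
Balance tally, oxide-wise, on the weights just shown, for the quoted basis mass (every target is met by its sum once rounding is allowed for):
  SiO2: 86.08·0.6502 + 810.4·0.6767 = 604.4 pbw (target 604.4 pbw)
  Al2O3: 86.08·0.1834 + 138.6·0.6497 + 810.4·0.1963 = 264.9 pbw (target 264.9 pbw)
  Na2O: 43.87·0.5810 + 86.08·0.03440 + 810.4·0.1137 = 120.6 pbw (target 120.6 pbw)
  K2O: 86.08·0.1171 = 10.08 pbw (target 10.08 pbw)
Mass balance on the glass: batch Σ − ignition loss = 1000 pbw (the Σ of target masses is 1000 pbw; basis as stated: 1000 pbw — rounding explains the deltas).
Adding the batch up: Σ batch = 1079 pbw; Σ batch·LOI gives LOI loss = 78.99 pbw; glass ÷ batch gives a yield of 92.68%.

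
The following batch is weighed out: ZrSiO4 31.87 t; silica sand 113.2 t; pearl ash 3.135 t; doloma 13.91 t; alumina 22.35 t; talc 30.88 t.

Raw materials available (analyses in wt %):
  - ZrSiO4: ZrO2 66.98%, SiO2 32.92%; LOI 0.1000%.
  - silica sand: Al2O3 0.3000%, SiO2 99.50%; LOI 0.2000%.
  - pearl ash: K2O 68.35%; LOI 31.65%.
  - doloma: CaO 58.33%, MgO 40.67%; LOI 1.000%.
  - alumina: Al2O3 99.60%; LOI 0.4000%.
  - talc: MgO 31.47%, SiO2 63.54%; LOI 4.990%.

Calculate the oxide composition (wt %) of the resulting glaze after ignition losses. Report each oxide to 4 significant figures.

Glass mass = 212.3 t (batch 215.3 − LOI 3.020).
Composition: Al2O3 10.64%, ZrO2 10.05%, CaO 3.821%, MgO 7.241%, SiO2 67.23%, K2O 1.009%

Every computation carries full precision all the way through — the intermediate values are shown (rounded to 4 significant figures) at each printed step — each reported figure is rounded only once. All derived quantities, which include the yield, LOI, totals, net glass mass, six oxide percentages, are carried in exact precision, as given in either problem or answer, starting from the weights per 212.3 t of glass.
Oxide-by-oxide delivered mass:
  Al2O3: 113.2·0.003000 + 22.35·0.9960 = 22.60 t
  ZrO2: 31.87·0.6698 = 21.35 t
  CaO: 13.91·0.5833 = 8.114 t
  MgO: 13.91·0.4067 + 30.88·0.3147 = 15.38 t
  SiO2: 31.87·0.3292 + 113.2·0.9950 + 30.88·0.6354 = 142.7 t
  K2O: 3.135·0.6835 = 2.143 t
LOI: 31.87·0.001000 + 113.2·0.002000 + 3.135·0.3165 + 13.91·0.01000 + 22.35·0.004000 + 30.88·0.04990 = 3.020 t
Resulting glass, batch − LOI: 215.3 − 3.020 = 212.3 t (= Σ oxide masses)
each wt % is 100 × oxide ÷ glass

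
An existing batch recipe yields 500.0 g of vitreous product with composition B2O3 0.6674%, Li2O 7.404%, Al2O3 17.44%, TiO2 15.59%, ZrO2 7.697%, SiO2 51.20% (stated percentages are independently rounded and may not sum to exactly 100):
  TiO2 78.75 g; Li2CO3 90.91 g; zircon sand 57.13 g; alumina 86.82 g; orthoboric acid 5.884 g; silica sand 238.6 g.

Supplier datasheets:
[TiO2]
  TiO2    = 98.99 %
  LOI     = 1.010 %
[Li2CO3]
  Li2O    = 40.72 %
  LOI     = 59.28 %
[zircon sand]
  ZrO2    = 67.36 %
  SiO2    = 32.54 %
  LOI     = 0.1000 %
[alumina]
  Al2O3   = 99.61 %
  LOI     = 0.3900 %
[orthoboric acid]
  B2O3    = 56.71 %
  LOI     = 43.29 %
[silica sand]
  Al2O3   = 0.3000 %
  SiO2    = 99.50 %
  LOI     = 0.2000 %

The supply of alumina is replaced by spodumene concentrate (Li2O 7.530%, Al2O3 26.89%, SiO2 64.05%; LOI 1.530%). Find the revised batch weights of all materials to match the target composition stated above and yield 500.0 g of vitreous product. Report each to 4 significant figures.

The whole derivation holds exact precision all the way through. The intermediate values appear, rounded to four significant digits, at each printed step. Each reported result receives exactly one rounding; the derived quantities, including the yield, ignition loss, six oxide percentages, glass mass, totals, are computed starting from the weights at 500.0 g of glass at exact precision, exactly as printed in the problem or the answer.
Target masses of each oxide per 500.0 g vitreous product:
  B2O3: 0.6674% × 500.0 = 3.337 g
  Li2O: 7.404% × 500.0 = 37.02 g
  Al2O3: 17.44% × 500.0 = 87.20 g
  TiO2: 15.59% × 500.0 = 77.95 g
  ZrO2: 7.697% × 500.0 = 38.48 g
  SiO2: 51.20% × 500.0 = 256.0 g
Per-oxide balance check with the batch weights as given, versus the basis set out (target by target, the sums agree inside rounding margins):
  B2O3: 5.884·0.5671 = 3.337 g (target 3.337 g)
  Li2O: 31.01·0.4072 + 323.9·0.07530 = 37.02 g (target 37.02 g)
  Al2O3: 323.9·0.2689 + 30.07·0.003000 = 87.19 g (target 87.20 g)
  TiO2: 78.75·0.9899 = 77.95 g (target 77.95 g)
  ZrO2: 57.13·0.6736 = 38.48 g (target 38.48 g)
  SiO2: 57.13·0.3254 + 323.9·0.6405 + 30.07·0.9950 = 256.0 g (target 256.0 g)
Glass-mass sanity pass: whole batch net of LOI = 499.9 g (summing oxide targets gives 500.0 g; with the basis standing at 500.0 g — differing by rounding only).
Adding the batch up: Σ batch = 526.7 g; ignition loss, Σ(batch × LOI) = 26.80 g; yield = glass ÷ total batch = 94.91%.

Revised batch per 500.0 g vitreous product:
  TiO2: 78.75 g
  Li2CO3: 31.01 g
  zircon sand: 57.13 g
  spodumene concentrate: 323.9 g
  orthoboric acid: 5.884 g
  silica sand: 30.07 g
Total batch = 526.7 g; LOI loss = 26.80 g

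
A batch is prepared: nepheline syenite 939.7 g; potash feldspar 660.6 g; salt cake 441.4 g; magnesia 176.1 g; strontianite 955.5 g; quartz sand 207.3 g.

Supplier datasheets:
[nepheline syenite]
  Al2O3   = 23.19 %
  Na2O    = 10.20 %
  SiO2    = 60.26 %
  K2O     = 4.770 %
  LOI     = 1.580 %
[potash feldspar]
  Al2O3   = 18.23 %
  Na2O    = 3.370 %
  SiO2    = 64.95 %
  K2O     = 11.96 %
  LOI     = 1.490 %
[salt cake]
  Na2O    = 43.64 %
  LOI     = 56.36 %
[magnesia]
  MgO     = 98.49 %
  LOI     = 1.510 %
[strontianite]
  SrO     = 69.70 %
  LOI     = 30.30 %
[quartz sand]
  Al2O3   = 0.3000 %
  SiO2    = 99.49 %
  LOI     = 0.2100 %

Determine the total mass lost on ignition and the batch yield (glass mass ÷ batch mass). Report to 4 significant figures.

In-progress results appear, rounded to four significant figures, on the page — every computation runs at full float precision through every step — every reported number sees exactly one rounding — the derived quantities are carried starting from the weights for 2815 g of glass at exact precision (six oxide percentages, yield, glass mass, ignition loss, totals) exactly as shown in the problem or answer text.
LOI of each material in turn:
  nepheline syenite: 939.7 × 0.01580 = 14.85 g
  potash feldspar: 660.6 × 0.01490 = 9.843 g
  salt cake: 441.4 × 0.5636 = 248.8 g
  magnesia: 176.1 × 0.01510 = 2.659 g
  strontianite: 955.5 × 0.3030 = 289.5 g
  quartz sand: 207.3 × 0.002100 = 0.4353 g
Total LOI = 566.1 g
Glass = batch − LOI = 3381 − 566.1 = 2815 g

LOI loss = 566.1 g; glass = 2815 g; yield = 83.26%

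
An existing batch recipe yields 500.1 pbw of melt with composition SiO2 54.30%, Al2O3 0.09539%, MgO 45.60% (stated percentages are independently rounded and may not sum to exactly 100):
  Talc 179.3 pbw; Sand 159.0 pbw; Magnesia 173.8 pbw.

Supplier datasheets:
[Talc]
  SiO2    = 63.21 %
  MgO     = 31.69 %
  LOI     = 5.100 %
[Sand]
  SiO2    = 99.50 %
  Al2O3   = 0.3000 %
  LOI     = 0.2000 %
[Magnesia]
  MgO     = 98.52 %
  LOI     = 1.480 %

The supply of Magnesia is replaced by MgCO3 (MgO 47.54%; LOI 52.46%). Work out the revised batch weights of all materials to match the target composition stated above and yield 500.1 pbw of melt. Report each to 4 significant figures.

Revised batch per 500.1 pbw melt:
  Talc: 179.3 pbw
  Sand: 159.0 pbw
  MgCO3: 360.2 pbw
Total batch = 698.5 pbw; LOI loss = 198.4 pbw

Every computation runs at exact precision all the way through; intermediates are printed with 4-significant-figure rounding in the printout; a single rounding produces every reported value; all derived quantities, which include LOI, yield, the three compositions, net glass mass, the totals, are carried at full precision, precisely as stated by either problem or answer, from the weighed amounts on 500.1 pbw of glass.
The oxide mass targets at 500.1 pbw melt:
  SiO2: 54.30% × 500.1 = 271.6 pbw
  Al2O3: 0.09539% × 500.1 = 0.4770 pbw
  MgO: 45.60% × 500.1 = 228.0 pbw
Balance tally, oxide-wise, with the batch weights as given, per the basis as stated (target by target, the sums agree once rounding is allowed for):
  SiO2: 179.3·0.6321 + 159.0·0.9950 = 271.5 pbw (target 271.6 pbw)
  Al2O3: 159.0·0.003000 = 0.4770 pbw (target 0.4770 pbw)
  MgO: 179.3·0.3169 + 360.2·0.4754 = 228.1 pbw (target 228.0 pbw)
Glass-mass closure: batch total minus LOI = 500.1 pbw (targets for the oxides total 500.1 pbw; versus the stated basis of 500.1 pbw — any gap is answer rounding).
Summing the batch: Σ batch = 698.5 pbw; LOI loss = Σ batch·LOI = 198.4 pbw; yield, glass over the total, = 71.59%.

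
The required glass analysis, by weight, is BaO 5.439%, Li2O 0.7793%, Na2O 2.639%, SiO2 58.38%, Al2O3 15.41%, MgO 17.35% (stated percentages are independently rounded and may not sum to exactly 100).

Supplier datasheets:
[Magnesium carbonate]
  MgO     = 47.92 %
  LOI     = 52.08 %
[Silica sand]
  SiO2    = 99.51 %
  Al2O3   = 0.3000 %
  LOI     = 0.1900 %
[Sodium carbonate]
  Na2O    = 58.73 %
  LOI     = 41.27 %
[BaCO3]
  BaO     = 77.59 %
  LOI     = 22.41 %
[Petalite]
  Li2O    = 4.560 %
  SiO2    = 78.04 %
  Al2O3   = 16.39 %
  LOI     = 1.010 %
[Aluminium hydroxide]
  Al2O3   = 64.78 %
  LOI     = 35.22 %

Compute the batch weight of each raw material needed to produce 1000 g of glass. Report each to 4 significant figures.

Batch per 1000 g glass:
  Magnesium carbonate: 362.1 g
  Silica sand: 452.6 g
  Sodium carbonate: 44.93 g
  BaCO3: 70.10 g
  Petalite: 170.9 g
  Aluminium hydroxide: 192.5 g
Total batch = 1293 g; LOI loss = 293.2 g; yield = 77.32%

Each numeric step holds full precision from start to finish. Values along the way appear with 4-significant-figure rounding between the steps. A single rounding completes each reported value; the derived quantities, which include the totals, LOI, six oxide percentages, the yield, glass mass, are recomputed in full float precision, as quoted within the question or the answer, using the weight values on 1000 g of glass.
Target masses of each oxide per 1000 g glass:
  BaO: 5.439% × 1000 = 54.39 g
  Li2O: 0.7793% × 1000 = 7.793 g
  Na2O: 2.639% × 1000 = 26.39 g
  SiO2: 58.38% × 1000 = 583.8 g
  Al2O3: 15.41% × 1000 = 154.1 g
  MgO: 17.35% × 1000 = 173.5 g
A balance pass over the oxides, given the weights on record, versus the basis set out (delivered sums recover each target modulo rounding of the values):
  BaO: 70.10·0.7759 = 54.39 g (target 54.39 g)
  Li2O: 170.9·0.04560 = 7.793 g (target 7.793 g)
  Na2O: 44.93·0.5873 = 26.39 g (target 26.39 g)
  SiO2: 452.6·0.9951 + 170.9·0.7804 = 583.8 g (target 583.8 g)
  Al2O3: 452.6·0.003000 + 170.9·0.1639 + 192.5·0.6478 = 154.1 g (target 154.1 g)
  MgO: 362.1·0.4792 = 173.5 g (target 173.5 g)
Glass-mass sanity pass: total charge less LOI = 999.9 g (per-oxide target masses sum to 1000 g; stated basis 1000 g — deltas are rounding alone).
Total batch = Σ batch = 1293 g; loss to ignition Σ batch·LOI = 293.2 g; yield, glass over the total, = 77.32%.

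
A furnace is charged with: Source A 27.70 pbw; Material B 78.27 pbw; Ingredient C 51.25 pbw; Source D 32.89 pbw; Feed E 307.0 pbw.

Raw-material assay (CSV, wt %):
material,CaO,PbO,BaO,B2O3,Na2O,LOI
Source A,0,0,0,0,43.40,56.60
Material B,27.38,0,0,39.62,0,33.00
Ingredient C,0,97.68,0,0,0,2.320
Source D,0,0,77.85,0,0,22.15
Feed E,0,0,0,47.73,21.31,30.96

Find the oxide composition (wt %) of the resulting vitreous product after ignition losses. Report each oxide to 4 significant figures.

Rounding to 4 significant digits extends to every intermediate as shown — each numeric step keeps exact precision at every stage — each reported value is rounded once only — derived quantities are re-derived starting from the weights on 352.1 pbw of glass in full precision (totals, five oxide percentages, LOI, yield, net glass mass) as they appear in the problem or answer text.
Mass of each oxide from the mix:
  CaO: 78.27·0.2738 = 21.43 pbw
  PbO: 51.25·0.9768 = 50.06 pbw
  BaO: 32.89·0.7785 = 25.60 pbw
  B2O3: 78.27·0.3962 + 307.0·0.4773 = 177.5 pbw
  Na2O: 27.70·0.4340 + 307.0·0.2131 = 77.44 pbw
LOI: 27.70·0.5660 + 78.27·0.3300 + 51.25·0.02320 + 32.89·0.2215 + 307.0·0.3096 = 145.0 pbw
batch − LOI leaves glass = 497.1 − 145.0 = 352.1 pbw (= the summed oxide contributions)
each wt % is 100 × oxide ÷ glass

Glass mass = 352.1 pbw (batch 497.1 − LOI 145.0).
Composition: CaO 6.087%, PbO 14.22%, BaO 7.272%, B2O3 50.43%, Na2O 22.00%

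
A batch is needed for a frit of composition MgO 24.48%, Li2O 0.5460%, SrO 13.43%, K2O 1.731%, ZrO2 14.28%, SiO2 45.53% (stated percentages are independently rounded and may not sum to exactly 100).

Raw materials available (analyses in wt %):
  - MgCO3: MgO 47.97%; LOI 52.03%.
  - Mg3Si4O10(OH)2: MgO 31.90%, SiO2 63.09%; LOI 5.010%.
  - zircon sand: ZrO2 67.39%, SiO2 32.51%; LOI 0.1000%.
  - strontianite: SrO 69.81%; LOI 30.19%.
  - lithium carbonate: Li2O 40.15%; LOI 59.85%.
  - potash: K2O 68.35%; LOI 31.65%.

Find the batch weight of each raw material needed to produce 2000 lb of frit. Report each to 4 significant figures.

The intermediate values appear with 4-significant-figure rounding alongside each step — all arithmetic carries full precision from start to finish — every reported result undergoes a single rounding. Derived quantities are recomputed from the batch weights at 2000 lb of glass at exact precision (ignition loss, the totals, yield, six oxide percentages, net glass mass) as given in either problem or answer.
Target masses of each oxide per 2000 lb frit:
  MgO: 24.48% × 2000 = 489.6 lb
  Li2O: 0.5460% × 2000 = 10.92 lb
  SrO: 13.43% × 2000 = 268.6 lb
  K2O: 1.731% × 2000 = 34.62 lb
  ZrO2: 14.28% × 2000 = 285.6 lb
  SiO2: 45.53% × 2000 = 910.6 lb
Checking each oxide sum working from each reported weight, per the basis as stated (summed amounts equal target values within answer rounding):
  MgO: 206.0·0.4797 + 1225·0.3190 = 489.6 lb (target 489.6 lb)
  Li2O: 27.20·0.4015 = 10.92 lb (target 10.92 lb)
  SrO: 384.8·0.6981 = 268.6 lb (target 268.6 lb)
  K2O: 50.65·0.6835 = 34.62 lb (target 34.62 lb)
  ZrO2: 423.8·0.6739 = 285.6 lb (target 285.6 lb)
  SiO2: 1225·0.6309 + 423.8·0.3251 = 910.6 lb (target 910.6 lb)
The glass-mass cross-check: Σ batch − LOI loss = 2000 lb (oxide target masses add up to 2000 lb; stated basis 2000 lb — deltas are rounding alone).
Adding the batch up: Σ batch = 2317 lb; Σ batch·LOI gives LOI loss = 317.5 lb; as yield: glass ÷ batch → 86.30%.

Batch per 2000 lb frit:
  MgCO3: 206.0 lb
  Mg3Si4O10(OH)2: 1225 lb
  zircon sand: 423.8 lb
  strontianite: 384.8 lb
  lithium carbonate: 27.20 lb
  potash: 50.65 lb
Total batch = 2317 lb; LOI loss = 317.5 lb; yield = 86.30%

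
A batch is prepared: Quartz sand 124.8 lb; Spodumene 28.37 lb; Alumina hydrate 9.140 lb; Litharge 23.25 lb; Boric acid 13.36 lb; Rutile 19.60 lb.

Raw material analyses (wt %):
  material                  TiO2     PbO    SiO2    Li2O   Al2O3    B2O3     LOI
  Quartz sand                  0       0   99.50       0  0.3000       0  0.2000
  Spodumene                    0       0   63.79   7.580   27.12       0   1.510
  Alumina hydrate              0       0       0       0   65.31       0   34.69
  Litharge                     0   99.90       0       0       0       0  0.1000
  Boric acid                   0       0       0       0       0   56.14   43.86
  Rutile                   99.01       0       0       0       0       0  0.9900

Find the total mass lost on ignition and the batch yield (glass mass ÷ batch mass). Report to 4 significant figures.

LOI loss = 9.926 lb; glass = 208.6 lb; yield = 95.46%

Intermediates are shown with 4-significant-figure rounding between the steps. All internal work runs at full float precision through every step. Exactly one rounding goes into every reported value — all derived quantities are carried at exact precision (the totals, glass mass, the yield, LOI, the six compositions) starting from the weights at 208.6 lb of glass as set out in problem or answer.
LOI of each material in turn:
  Quartz sand: 124.8 × 0.002000 = 0.2496 lb
  Spodumene: 28.37 × 0.01510 = 0.4284 lb
  Alumina hydrate: 9.140 × 0.3469 = 3.171 lb
  Litharge: 23.25 × 0.001000 = 0.02325 lb
  Boric acid: 13.36 × 0.4386 = 5.860 lb
  Rutile: 19.60 × 0.009900 = 0.1940 lb
Total LOI = 9.926 lb
Glass = batch − LOI = 218.5 − 9.926 = 208.6 lb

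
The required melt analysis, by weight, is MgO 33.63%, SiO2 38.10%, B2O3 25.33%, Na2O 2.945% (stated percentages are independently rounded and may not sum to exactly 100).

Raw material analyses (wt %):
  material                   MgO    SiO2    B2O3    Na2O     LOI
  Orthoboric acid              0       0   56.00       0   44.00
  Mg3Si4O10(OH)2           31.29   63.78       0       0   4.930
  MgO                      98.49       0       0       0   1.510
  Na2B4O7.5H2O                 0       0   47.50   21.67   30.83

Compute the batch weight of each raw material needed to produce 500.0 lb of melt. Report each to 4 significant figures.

Batch per 500.0 lb melt:
  Orthoboric acid: 168.5 lb
  Mg3Si4O10(OH)2: 298.7 lb
  MgO: 75.84 lb
  Na2B4O7.5H2O: 67.95 lb
Total batch = 611.0 lb; LOI loss = 111.0 lb; yield = 81.84%

The whole derivation runs at full float precision throughout — in-progress results are shown rounded to 4 significant digits between the steps; exactly one rounding goes into every reported value; the derived quantities (the yield, ignition loss, four oxide percentages, glass mass, the totals) are rebuilt starting from the weights on 500.0 lb of glass at exact precision, as quoted within problem or answer.
Target oxide masses per 500.0 lb melt:
  MgO: 33.63% × 500.0 = 168.2 lb
  SiO2: 38.10% × 500.0 = 190.5 lb
  B2O3: 25.33% × 500.0 = 126.6 lb
  Na2O: 2.945% × 500.0 = 14.72 lb
Checking each oxide sum using the reported weights, on the stated basis (each sum matches its target mass given rounding of the digits):
  MgO: 298.7·0.3129 + 75.84·0.9849 = 168.2 lb (target 168.2 lb)
  SiO2: 298.7·0.6378 = 190.5 lb (target 190.5 lb)
  B2O3: 168.5·0.5600 + 67.95·0.4750 = 126.6 lb (target 126.6 lb)
  Na2O: 67.95·0.2167 = 14.72 lb (target 14.72 lb)
The glass-mass cross-check: batch total minus LOI = 500.0 lb (summing oxide targets gives 500.0 lb; against the stated basis, 500.0 lb — deltas are rounding alone).
Batch total: Σ batch = 611.0 lb; LOI loss = Σ batch·LOI = 111.0 lb; the yield ratio, glass ÷ batch: 81.84%.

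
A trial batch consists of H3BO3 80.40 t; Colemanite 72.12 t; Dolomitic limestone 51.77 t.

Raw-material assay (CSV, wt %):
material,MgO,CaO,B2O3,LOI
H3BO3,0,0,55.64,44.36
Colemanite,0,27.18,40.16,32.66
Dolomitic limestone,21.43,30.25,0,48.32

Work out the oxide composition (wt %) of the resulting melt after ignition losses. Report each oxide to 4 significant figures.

Glass mass = 120.1 t (batch 204.3 − LOI 84.24).
Composition: MgO 9.241%, CaO 29.37%, B2O3 61.39%

All arithmetic holds full float precision in all steps; mid-chain values are printed, with 4-significant-figure rounding, alongside each step; every reported number is rounded only once; derived quantities are recomputed at full precision (net glass mass, LOI, three oxide percentages, yield, totals) from the weighed amounts for 120.1 t of glass, as given in either problem or answer.
Mass of each oxide from the mix:
  MgO: 51.77·0.2143 = 11.09 t
  CaO: 72.12·0.2718 + 51.77·0.3025 = 35.26 t
  B2O3: 80.40·0.5564 + 72.12·0.4016 = 73.70 t
LOI: 80.40·0.4436 + 72.12·0.3266 + 51.77·0.4832 = 84.24 t
Glass mass = batch − LOI = 204.3 − 84.24 = 120.1 t (matching Σ of the oxides)
wt %: oxide over glass, times 100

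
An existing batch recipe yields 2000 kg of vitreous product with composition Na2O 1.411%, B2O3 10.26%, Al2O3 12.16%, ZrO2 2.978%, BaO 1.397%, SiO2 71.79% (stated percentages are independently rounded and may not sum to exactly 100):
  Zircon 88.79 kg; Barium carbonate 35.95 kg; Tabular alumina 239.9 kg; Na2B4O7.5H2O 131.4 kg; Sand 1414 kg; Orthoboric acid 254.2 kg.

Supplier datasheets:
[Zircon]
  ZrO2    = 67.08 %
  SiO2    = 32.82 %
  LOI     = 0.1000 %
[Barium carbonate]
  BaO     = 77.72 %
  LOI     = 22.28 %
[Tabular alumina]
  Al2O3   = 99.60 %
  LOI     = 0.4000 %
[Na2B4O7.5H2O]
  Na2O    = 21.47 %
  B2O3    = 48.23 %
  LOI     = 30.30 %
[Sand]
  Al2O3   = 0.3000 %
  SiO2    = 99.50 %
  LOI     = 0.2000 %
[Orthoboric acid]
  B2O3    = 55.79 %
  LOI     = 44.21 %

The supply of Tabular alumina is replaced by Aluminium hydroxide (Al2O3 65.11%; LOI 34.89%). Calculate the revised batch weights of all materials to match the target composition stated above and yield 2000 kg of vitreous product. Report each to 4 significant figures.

Revised batch per 2000 kg vitreous product:
  Zircon: 88.79 kg
  Barium carbonate: 35.95 kg
  Aluminium hydroxide: 367.0 kg
  Na2B4O7.5H2O: 131.4 kg
  Sand: 1414 kg
  Orthoboric acid: 254.2 kg
Total batch = 2291 kg; LOI loss = 291.2 kg

Working values are displayed rounded to four significant figures as written; each numeric step runs at full precision from start to finish; exactly one rounding goes into every reported number — all derived quantities, including the yield, six oxide percentages, ignition loss, glass mass, totals, are computed from the batch weights for 2000 kg of glass in full precision, exactly as shown in the question or the answer.
The oxide mass targets at 2000 kg vitreous product:
  Na2O: 1.411% × 2000 = 28.22 kg
  B2O3: 10.26% × 2000 = 205.2 kg
  Al2O3: 12.16% × 2000 = 243.2 kg
  ZrO2: 2.978% × 2000 = 59.56 kg
  BaO: 1.397% × 2000 = 27.94 kg
  SiO2: 71.79% × 2000 = 1436 kg
Balance tally, oxide-wise, from the weights as reported, per the basis as stated (target by target, the sums agree within answer rounding):
  Na2O: 131.4·0.2147 = 28.21 kg (target 28.22 kg)
  B2O3: 131.4·0.4823 + 254.2·0.5579 = 205.2 kg (target 205.2 kg)
  Al2O3: 367.0·0.6511 + 1414·0.003000 = 243.2 kg (target 243.2 kg)
  ZrO2: 88.79·0.6708 = 59.56 kg (target 59.56 kg)
  BaO: 35.95·0.7772 = 27.94 kg (target 27.94 kg)
  SiO2: 88.79·0.3282 + 1414·0.9950 = 1436 kg (target 1436 kg)
Glass-mass sanity pass: the batch minus its LOI: 2000 kg (summing oxide targets gives 2000 kg; the stated basis being 2000 kg — gaps are rounding artifacts).
Whole-batch sum: Σ batch = 2291 kg; LOI loss = Σ batch·LOI = 291.2 kg; yield = glass ÷ total batch = 87.29%.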